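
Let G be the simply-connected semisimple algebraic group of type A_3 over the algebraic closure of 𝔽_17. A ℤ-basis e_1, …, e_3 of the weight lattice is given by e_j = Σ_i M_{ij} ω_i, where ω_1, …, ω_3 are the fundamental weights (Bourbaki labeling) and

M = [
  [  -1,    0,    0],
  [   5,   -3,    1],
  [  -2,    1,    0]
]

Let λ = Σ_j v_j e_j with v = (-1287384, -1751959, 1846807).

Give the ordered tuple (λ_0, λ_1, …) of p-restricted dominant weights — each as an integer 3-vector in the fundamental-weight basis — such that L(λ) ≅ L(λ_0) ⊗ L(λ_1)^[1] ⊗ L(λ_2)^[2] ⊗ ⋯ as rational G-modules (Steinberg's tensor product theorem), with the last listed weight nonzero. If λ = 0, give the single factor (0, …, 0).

((8, 10, 9), (10, 11, 1), (0, 8, 8), (7, 16, 14), (15, 7, 9))

ω-coordinates c = M·v, v = (-1287384, -1751959, 1846807):
  c_1 = (-1)·(-1287384) + (0)·(-1751959) + 0·1846807 = 1287384
  c_2 = (5)·(-1287384) + (-3)·(-1751959) + 1·1846807 = 665764
  c_3 = (-2)·(-1287384) + (1)·(-1751959) + 0·1846807 = 822809
Writing each c_i in base p = 17:
  c_1 = 1287384 = 8·17^0 + 10·17^1 + 0·17^2 + 7·17^3 + 15·17^4
  c_2 = 665764 = 10·17^0 + 11·17^1 + 8·17^2 + 16·17^3 + 7·17^4
  c_3 = 822809 = 9·17^0 + 1·17^1 + 8·17^2 + 14·17^3 + 9·17^4
λ_0 = (8, 10, 9)
λ_1 = (10, 11, 1)
λ_2 = (0, 8, 8)
λ_3 = (7, 16, 14)
λ_4 = (15, 7, 9)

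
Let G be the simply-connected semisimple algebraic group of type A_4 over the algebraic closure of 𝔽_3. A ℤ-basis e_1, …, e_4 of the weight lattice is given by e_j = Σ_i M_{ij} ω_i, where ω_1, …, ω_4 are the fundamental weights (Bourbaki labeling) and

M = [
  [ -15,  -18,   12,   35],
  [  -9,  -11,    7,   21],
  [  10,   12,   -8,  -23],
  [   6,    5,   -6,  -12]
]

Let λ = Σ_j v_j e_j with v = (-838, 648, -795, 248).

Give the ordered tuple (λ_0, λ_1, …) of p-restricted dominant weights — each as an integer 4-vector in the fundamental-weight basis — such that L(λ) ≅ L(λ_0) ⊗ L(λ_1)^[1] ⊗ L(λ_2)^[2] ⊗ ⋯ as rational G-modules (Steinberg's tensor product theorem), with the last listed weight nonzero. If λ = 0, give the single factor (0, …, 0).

((1, 0, 1, 0), (0, 1, 2, 2), (2, 0, 2, 0), (1, 2, 1, 0))

Change of basis e → ω: c = M·v where v = (-838, 648, -795, 248):
  c_1 = (-15)·(-838) + (-18)·(648) + (12)·(-795) + 35·248 = 46
  c_2 = (-9)·(-838) + (-11)·(648) + (7)·(-795) + 21·248 = 57
  c_3 = (10)·(-838) + 12·648 + (-8)·(-795) + (-23)·(248) = 52
  c_4 = (6)·(-838) + 5·648 + (-6)·(-795) + (-12)·(248) = 6
Expand coordinatewise in base 3:
  c_1 = 46 = 1·3^0 + 0·3^1 + 2·3^2 + 1·3^3
  c_2 = 57 = 0·3^0 + 1·3^1 + 0·3^2 + 2·3^3
  c_3 = 52 = 1·3^0 + 2·3^1 + 2·3^2 + 1·3^3
  c_4 = 6 = 0·3^0 + 2·3^1
p-restricted factor λ_0 = (1, 0, 1, 0)
p-restricted factor λ_1 = (0, 1, 2, 2)
p-restricted factor λ_2 = (2, 0, 2, 0)
p-restricted factor λ_3 = (1, 2, 1, 0)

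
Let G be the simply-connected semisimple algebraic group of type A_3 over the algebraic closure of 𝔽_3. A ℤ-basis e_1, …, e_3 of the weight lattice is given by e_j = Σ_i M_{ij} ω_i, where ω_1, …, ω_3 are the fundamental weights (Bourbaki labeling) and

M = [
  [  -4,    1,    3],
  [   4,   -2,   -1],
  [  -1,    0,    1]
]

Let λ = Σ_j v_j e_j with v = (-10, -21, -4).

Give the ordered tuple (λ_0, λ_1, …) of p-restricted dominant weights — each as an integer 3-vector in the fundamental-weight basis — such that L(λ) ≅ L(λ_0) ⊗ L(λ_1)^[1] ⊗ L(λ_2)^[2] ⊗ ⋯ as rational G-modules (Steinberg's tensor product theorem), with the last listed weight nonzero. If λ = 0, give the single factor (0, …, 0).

Converting to the ω-basis (c_i = row i of M dotted with v = (-10, -21, -4)):
  c_1 = (-4)·(-10) + (1)·(-21) + (3)·(-4) = 7
  c_2 = (4)·(-10) + (-2)·(-21) + (-1)·(-4) = 6
  c_3 = (-1)·(-10) + (0)·(-21) + (1)·(-4) = 6
Writing each c_i in base p = 3:
  c_1 = 7 = 1·3^0 + 2·3^1
  c_2 = 6 = 0·3^0 + 2·3^1
  c_3 = 6 = 0·3^0 + 2·3^1
Factor λ_0 = (1, 0, 0)
Factor λ_1 = (2, 2, 2)

((1, 0, 0), (2, 2, 2))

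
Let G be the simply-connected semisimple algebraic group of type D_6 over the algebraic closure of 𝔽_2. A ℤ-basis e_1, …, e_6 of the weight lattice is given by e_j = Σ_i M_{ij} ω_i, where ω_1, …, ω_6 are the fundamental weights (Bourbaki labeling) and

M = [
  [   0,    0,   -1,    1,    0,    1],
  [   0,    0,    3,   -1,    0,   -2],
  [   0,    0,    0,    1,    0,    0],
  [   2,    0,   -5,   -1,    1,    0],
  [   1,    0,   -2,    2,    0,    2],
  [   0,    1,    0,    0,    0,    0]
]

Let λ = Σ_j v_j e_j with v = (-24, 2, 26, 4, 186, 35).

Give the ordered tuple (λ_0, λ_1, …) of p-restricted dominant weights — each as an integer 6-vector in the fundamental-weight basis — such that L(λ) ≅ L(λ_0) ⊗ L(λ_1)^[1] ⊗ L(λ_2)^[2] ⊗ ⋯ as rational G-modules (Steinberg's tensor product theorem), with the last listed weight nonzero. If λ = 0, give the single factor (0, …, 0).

((1, 0, 0, 0, 0, 0), (0, 0, 0, 0, 1, 1), (1, 1, 1, 1, 0, 0), (1, 0, 0, 0, 0, 0))

Change of basis e → ω: c = M·v where v = (-24, 2, 26, 4, 186, 35):
  c_1 = (0)·(-24) + 0·2 + (-1)·(26) + 1·4 + 0·186 + 1·35 = 13
  c_2 = (0)·(-24) + 0·2 + 3·26 + (-1)·(4) + 0·186 + (-2)·(35) = 4
  c_3 = (0)·(-24) + 0·2 + 0·26 + 1·4 + 0·186 + 0·35 = 4
  c_4 = (2)·(-24) + 0·2 + (-5)·(26) + (-1)·(4) + 1·186 + 0·35 = 4
  c_5 = (1)·(-24) + 0·2 + (-2)·(26) + 2·4 + 0·186 + 2·35 = 2
  c_6 = (0)·(-24) + 1·2 + 0·26 + 0·4 + 0·186 + 0·35 = 2
Expand coordinatewise in base 2:
  c_1 = 13 = 1·2^0 + 0·2^1 + 1·2^2 + 1·2^3
  c_2 = 4 = 0·2^0 + 0·2^1 + 1·2^2
  c_3 = 4 = 0·2^0 + 0·2^1 + 1·2^2
  c_4 = 4 = 0·2^0 + 0·2^1 + 1·2^2
  c_5 = 2 = 0·2^0 + 1·2^1
  c_6 = 2 = 0·2^0 + 1·2^1
p-restricted factor λ_0 = (1, 0, 0, 0, 0, 0)
p-restricted factor λ_1 = (0, 0, 0, 0, 1, 1)
p-restricted factor λ_2 = (1, 1, 1, 1, 0, 0)
p-restricted factor λ_3 = (1, 0, 0, 0, 0, 0)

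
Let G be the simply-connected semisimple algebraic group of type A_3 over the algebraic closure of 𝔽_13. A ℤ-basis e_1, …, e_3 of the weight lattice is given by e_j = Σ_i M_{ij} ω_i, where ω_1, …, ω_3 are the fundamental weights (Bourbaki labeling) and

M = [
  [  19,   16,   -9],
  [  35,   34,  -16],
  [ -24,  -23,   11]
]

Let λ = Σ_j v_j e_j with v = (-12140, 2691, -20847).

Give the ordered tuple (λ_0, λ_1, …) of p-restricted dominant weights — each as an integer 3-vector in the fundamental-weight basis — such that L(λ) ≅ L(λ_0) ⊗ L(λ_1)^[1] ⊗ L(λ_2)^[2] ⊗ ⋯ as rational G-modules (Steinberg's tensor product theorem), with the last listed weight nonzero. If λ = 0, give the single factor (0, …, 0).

((6, 3, 7), (1, 11, 11))

Compute c_i = Σ_j M_{ij} v_j with v = (-12140, 2691, -20847):
  c_1 = 19*-12140 + 16*2691 + -9*-20847 = 19
  c_2 = 35*-12140 + 34*2691 + -16*-20847 = 146
  c_3 = -24*-12140 + -23*2691 + 11*-20847 = 150
p = 13; digits c_i = Σ_j d_{ij}·13^j, 0 ≤ d_{ij} < 13:
  c_1 = 19 = 6·13^0 + 1·13^1
  c_2 = 146 = 3·13^0 + 11·13^1
  c_3 = 150 = 7·13^0 + 11·13^1
p-restricted factor λ_0 = (6, 3, 7)
p-restricted factor λ_1 = (1, 11, 11)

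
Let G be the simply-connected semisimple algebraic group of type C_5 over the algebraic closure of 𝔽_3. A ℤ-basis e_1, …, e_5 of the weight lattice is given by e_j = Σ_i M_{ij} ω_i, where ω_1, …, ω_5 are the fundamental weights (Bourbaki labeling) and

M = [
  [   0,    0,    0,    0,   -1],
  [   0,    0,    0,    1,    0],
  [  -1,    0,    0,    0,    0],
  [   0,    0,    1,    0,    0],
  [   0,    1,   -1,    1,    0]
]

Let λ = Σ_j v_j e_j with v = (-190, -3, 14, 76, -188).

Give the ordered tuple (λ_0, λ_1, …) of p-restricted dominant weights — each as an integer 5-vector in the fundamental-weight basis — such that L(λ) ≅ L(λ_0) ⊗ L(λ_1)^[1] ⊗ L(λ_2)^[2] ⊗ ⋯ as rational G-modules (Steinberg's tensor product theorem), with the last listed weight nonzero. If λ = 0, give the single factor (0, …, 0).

((2, 1, 1, 2, 2), (2, 1, 0, 1, 1), (2, 2, 0, 1, 0), (0, 2, 1, 0, 2), (2, 0, 2, 0, 0))

ω-coordinates c = M·v, v = (-190, -3, 14, 76, -188):
  c_1 = (0)·(-190) + (0)·(-3) + 0·14 + 0·76 + (-1)·(-188) = 188
  c_2 = (0)·(-190) + (0)·(-3) + 0·14 + 1·76 + (0)·(-188) = 76
  c_3 = (-1)·(-190) + (0)·(-3) + 0·14 + 0·76 + (0)·(-188) = 190
  c_4 = (0)·(-190) + (0)·(-3) + 1·14 + 0·76 + (0)·(-188) = 14
  c_5 = (0)·(-190) + (1)·(-3) + (-1)·(14) + 1·76 + (0)·(-188) = 59
Base-3 expansion of each c_i:
  c_1 = 188 = 2·3^0 + 2·3^1 + 2·3^2 + 0·3^3 + 2·3^4
  c_2 = 76 = 1·3^0 + 1·3^1 + 2·3^2 + 2·3^3
  c_3 = 190 = 1·3^0 + 0·3^1 + 0·3^2 + 1·3^3 + 2·3^4
  c_4 = 14 = 2·3^0 + 1·3^1 + 1·3^2
  c_5 = 59 = 2·3^0 + 1·3^1 + 0·3^2 + 2·3^3
Factor λ_0 = (2, 1, 1, 2, 2)
Factor λ_1 = (2, 1, 0, 1, 1)
Factor λ_2 = (2, 2, 0, 1, 0)
Factor λ_3 = (0, 2, 1, 0, 2)
Factor λ_4 = (2, 0, 2, 0, 0)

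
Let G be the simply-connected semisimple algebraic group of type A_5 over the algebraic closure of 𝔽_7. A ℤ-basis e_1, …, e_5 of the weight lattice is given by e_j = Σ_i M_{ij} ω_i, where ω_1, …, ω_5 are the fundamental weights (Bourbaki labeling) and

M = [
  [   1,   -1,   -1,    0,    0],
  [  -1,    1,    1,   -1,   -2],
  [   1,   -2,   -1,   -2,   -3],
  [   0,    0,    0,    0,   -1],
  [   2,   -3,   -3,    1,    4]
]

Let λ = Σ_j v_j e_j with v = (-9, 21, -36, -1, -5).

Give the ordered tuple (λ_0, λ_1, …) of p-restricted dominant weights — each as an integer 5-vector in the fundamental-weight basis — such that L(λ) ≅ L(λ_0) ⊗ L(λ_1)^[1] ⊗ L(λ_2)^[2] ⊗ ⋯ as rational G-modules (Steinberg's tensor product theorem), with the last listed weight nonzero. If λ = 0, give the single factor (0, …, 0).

((6, 5, 2, 5, 6),)

Change of basis e → ω: c = M·v where v = (-9, 21, -36, -1, -5):
  c_1 = (1)·(-9) + (-1)·(21) + (-1)·(-36) + (0)·(-1) + (0)·(-5) = 6
  c_2 = (-1)·(-9) + (1)·(21) + (1)·(-36) + (-1)·(-1) + (-2)·(-5) = 5
  c_3 = (1)·(-9) + (-2)·(21) + (-1)·(-36) + (-2)·(-1) + (-3)·(-5) = 2
  c_4 = (0)·(-9) + (0)·(21) + (0)·(-36) + (0)·(-1) + (-1)·(-5) = 5
  c_5 = (2)·(-9) + (-3)·(21) + (-3)·(-36) + (1)·(-1) + (4)·(-5) = 6
Writing each c_i in base p = 7:
  c_1 = 6 = 6·7^0
  c_2 = 5 = 5·7^0
  c_3 = 2 = 2·7^0
  c_4 = 5 = 5·7^0
  c_5 = 6 = 6·7^0
λ_0 = (6, 5, 2, 5, 6)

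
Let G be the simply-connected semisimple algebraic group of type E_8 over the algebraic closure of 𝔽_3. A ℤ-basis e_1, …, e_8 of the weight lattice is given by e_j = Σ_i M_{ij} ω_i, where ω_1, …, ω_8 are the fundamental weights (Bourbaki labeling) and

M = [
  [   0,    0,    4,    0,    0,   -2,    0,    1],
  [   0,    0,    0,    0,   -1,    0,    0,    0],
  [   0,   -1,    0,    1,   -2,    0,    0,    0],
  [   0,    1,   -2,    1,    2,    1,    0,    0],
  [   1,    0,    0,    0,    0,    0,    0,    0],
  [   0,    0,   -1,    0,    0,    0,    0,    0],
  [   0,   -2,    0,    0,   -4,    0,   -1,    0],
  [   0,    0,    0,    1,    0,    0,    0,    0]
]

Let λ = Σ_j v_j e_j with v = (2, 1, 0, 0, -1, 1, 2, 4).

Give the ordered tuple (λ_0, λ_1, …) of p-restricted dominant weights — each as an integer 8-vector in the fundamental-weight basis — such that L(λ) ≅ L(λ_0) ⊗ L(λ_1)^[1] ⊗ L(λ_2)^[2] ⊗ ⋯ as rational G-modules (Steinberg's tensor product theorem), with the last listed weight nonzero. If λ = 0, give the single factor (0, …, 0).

Change of basis e → ω: c = M·v where v = (2, 1, 0, 0, -1, 1, 2, 4):
  c_1 = 0*2 + 0*1 + 4*0 + 0*0 + 0*-1 + -2*1 + 0*2 + 1*4 = 2
  c_2 = 0*2 + 0*1 + 0*0 + 0*0 + -1*-1 + 0*1 + 0*2 + 0*4 = 1
  c_3 = 0*2 + -1*1 + 0*0 + 1*0 + -2*-1 + 0*1 + 0*2 + 0*4 = 1
  c_4 = 0*2 + 1*1 + -2*0 + 1*0 + 2*-1 + 1*1 + 0*2 + 0*4 = 0
  c_5 = 1*2 + 0*1 + 0*0 + 0*0 + 0*-1 + 0*1 + 0*2 + 0*4 = 2
  c_6 = 0*2 + 0*1 + -1*0 + 0*0 + 0*-1 + 0*1 + 0*2 + 0*4 = 0
  c_7 = 0*2 + -2*1 + 0*0 + 0*0 + -4*-1 + 0*1 + -1*2 + 0*4 = 0
  c_8 = 0*2 + 0*1 + 0*0 + 1*0 + 0*-1 + 0*1 + 0*2 + 0*4 = 0
Expand coordinatewise in base 3:
  c_1 = 2 = 2·3^0
  c_2 = 1 = 1·3^0
  c_3 = 1 = 1·3^0
  c_4 = 0
  c_5 = 2 = 2·3^0
  c_6 = 0
  c_7 = 0
  c_8 = 0
λ_0 = (2, 1, 1, 0, 2, 0, 0, 0)

((2, 1, 1, 0, 2, 0, 0, 0),)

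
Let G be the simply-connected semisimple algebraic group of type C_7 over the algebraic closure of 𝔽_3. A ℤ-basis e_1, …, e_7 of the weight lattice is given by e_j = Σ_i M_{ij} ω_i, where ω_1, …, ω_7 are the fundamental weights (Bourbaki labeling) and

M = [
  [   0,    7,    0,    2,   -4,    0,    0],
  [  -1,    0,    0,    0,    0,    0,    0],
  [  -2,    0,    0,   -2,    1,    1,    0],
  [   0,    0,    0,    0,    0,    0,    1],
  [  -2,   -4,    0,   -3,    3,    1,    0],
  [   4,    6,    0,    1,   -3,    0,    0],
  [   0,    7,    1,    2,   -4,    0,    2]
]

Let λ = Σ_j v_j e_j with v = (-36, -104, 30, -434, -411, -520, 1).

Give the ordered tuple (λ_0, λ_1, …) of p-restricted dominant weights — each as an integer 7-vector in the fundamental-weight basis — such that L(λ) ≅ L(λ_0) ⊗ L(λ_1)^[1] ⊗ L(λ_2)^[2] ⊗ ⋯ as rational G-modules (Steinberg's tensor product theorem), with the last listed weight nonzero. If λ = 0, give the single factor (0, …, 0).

Change of basis e → ω: c = M·v where v = (-36, -104, 30, -434, -411, -520, 1):
  c_1 = (0)·(-36) + (7)·(-104) + (0)·(30) + (2)·(-434) + (-4)·(-411) + (0)·(-520) + (0)·(1) = 48
  c_2 = (-1)·(-36) + (0)·(-104) + (0)·(30) + (0)·(-434) + (0)·(-411) + (0)·(-520) + (0)·(1) = 36
  c_3 = (-2)·(-36) + (0)·(-104) + (0)·(30) + (-2)·(-434) + (1)·(-411) + (1)·(-520) + (0)·(1) = 9
  c_4 = (0)·(-36) + (0)·(-104) + (0)·(30) + (0)·(-434) + (0)·(-411) + (0)·(-520) + (1)·(1) = 1
  c_5 = (-2)·(-36) + (-4)·(-104) + (0)·(30) + (-3)·(-434) + (3)·(-411) + (1)·(-520) + (0)·(1) = 37
  c_6 = (4)·(-36) + (6)·(-104) + (0)·(30) + (1)·(-434) + (-3)·(-411) + (0)·(-520) + (0)·(1) = 31
  c_7 = (0)·(-36) + (7)·(-104) + (1)·(30) + (2)·(-434) + (-4)·(-411) + (0)·(-520) + (2)·(1) = 80
Expand coordinatewise in base 3:
  c_1 = 48 = 0·3^0 + 1·3^1 + 2·3^2 + 1·3^3
  c_2 = 36 = 0·3^0 + 0·3^1 + 1·3^2 + 1·3^3
  c_3 = 9 = 0·3^0 + 0·3^1 + 1·3^2
  c_4 = 1 = 1·3^0
  c_5 = 37 = 1·3^0 + 0·3^1 + 1·3^2 + 1·3^3
  c_6 = 31 = 1·3^0 + 1·3^1 + 0·3^2 + 1·3^3
  c_7 = 80 = 2·3^0 + 2·3^1 + 2·3^2 + 2·3^3
p-restricted factor λ_0 = (0, 0, 0, 1, 1, 1, 2)
p-restricted factor λ_1 = (1, 0, 0, 0, 0, 1, 2)
p-restricted factor λ_2 = (2, 1, 1, 0, 1, 0, 2)
p-restricted factor λ_3 = (1, 1, 0, 0, 1, 1, 2)

((0, 0, 0, 1, 1, 1, 2), (1, 0, 0, 0, 0, 1, 2), (2, 1, 1, 0, 1, 0, 2), (1, 1, 0, 0, 1, 1, 2))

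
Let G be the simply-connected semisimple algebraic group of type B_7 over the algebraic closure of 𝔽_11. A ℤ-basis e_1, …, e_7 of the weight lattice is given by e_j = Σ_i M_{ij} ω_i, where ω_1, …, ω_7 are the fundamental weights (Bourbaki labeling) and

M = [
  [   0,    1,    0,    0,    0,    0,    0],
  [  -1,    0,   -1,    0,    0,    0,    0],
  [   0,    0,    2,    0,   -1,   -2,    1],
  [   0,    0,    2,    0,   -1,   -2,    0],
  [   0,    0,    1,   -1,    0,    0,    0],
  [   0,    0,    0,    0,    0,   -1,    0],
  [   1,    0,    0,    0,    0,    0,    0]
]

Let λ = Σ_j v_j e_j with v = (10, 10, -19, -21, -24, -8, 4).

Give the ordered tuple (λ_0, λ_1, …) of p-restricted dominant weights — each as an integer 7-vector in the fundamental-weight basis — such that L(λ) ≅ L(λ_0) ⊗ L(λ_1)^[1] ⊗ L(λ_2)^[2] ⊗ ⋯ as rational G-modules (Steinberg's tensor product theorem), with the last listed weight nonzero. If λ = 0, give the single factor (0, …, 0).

((10, 9, 6, 2, 2, 8, 10),)

Change of basis e → ω: c = M·v where v = (10, 10, -19, -21, -24, -8, 4):
  c_1 = 0*10 + 1*10 + 0*-19 + 0*-21 + 0*-24 + 0*-8 + 0*4 = 10
  c_2 = -1*10 + 0*10 + -1*-19 + 0*-21 + 0*-24 + 0*-8 + 0*4 = 9
  c_3 = 0*10 + 0*10 + 2*-19 + 0*-21 + -1*-24 + -2*-8 + 1*4 = 6
  c_4 = 0*10 + 0*10 + 2*-19 + 0*-21 + -1*-24 + -2*-8 + 0*4 = 2
  c_5 = 0*10 + 0*10 + 1*-19 + -1*-21 + 0*-24 + 0*-8 + 0*4 = 2
  c_6 = 0*10 + 0*10 + 0*-19 + 0*-21 + 0*-24 + -1*-8 + 0*4 = 8
  c_7 = 1*10 + 0*10 + 0*-19 + 0*-21 + 0*-24 + 0*-8 + 0*4 = 10
Writing each c_i in base p = 11:
  c_1 = 10 = 10·11^0
  c_2 = 9 = 9·11^0
  c_3 = 6 = 6·11^0
  c_4 = 2 = 2·11^0
  c_5 = 2 = 2·11^0
  c_6 = 8 = 8·11^0
  c_7 = 10 = 10·11^0
λ_0 = (10, 9, 6, 2, 2, 8, 10)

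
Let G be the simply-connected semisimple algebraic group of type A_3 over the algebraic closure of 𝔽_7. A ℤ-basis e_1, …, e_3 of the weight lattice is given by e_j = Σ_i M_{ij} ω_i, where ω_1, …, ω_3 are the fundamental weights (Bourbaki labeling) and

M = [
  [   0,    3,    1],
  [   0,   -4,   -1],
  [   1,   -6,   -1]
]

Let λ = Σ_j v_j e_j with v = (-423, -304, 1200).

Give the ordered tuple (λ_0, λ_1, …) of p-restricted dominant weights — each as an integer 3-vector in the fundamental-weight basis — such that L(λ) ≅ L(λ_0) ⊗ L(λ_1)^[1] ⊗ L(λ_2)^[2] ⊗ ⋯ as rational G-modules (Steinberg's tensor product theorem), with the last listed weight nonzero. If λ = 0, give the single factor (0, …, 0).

Converting to the ω-basis (c_i = row i of M dotted with v = (-423, -304, 1200)):
  c_1 = (0)·(-423) + (3)·(-304) + (1)·(1200) = 288
  c_2 = (0)·(-423) + (-4)·(-304) + (-1)·(1200) = 16
  c_3 = (1)·(-423) + (-6)·(-304) + (-1)·(1200) = 201
Writing each c_i in base p = 7:
  c_1 = 288 = 1·7^0 + 6·7^1 + 5·7^2
  c_2 = 16 = 2·7^0 + 2·7^1
  c_3 = 201 = 5·7^0 + 0·7^1 + 4·7^2
Factor λ_0 = (1, 2, 5)
Factor λ_1 = (6, 2, 0)
Factor λ_2 = (5, 0, 4)

((1, 2, 5), (6, 2, 0), (5, 0, 4))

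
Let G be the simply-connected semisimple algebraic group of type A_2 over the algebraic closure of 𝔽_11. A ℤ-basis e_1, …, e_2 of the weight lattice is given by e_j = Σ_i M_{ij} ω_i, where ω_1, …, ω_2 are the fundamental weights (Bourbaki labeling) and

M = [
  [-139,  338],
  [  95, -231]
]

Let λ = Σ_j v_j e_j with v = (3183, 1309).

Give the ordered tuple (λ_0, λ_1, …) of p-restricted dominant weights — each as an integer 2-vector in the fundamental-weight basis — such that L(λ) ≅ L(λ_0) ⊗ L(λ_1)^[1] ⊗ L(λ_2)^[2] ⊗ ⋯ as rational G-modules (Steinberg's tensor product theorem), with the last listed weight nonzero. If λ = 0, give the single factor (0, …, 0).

((5, 6),)

Change of basis e → ω: c = M·v where v = (3183, 1309):
  c_1 = -139*3183 + 338*1309 = 5
  c_2 = 95*3183 + -231*1309 = 6
Writing each c_i in base p = 11:
  c_1 = 5 = 5·11^0
  c_2 = 6 = 6·11^0
λ_0 = (5, 6)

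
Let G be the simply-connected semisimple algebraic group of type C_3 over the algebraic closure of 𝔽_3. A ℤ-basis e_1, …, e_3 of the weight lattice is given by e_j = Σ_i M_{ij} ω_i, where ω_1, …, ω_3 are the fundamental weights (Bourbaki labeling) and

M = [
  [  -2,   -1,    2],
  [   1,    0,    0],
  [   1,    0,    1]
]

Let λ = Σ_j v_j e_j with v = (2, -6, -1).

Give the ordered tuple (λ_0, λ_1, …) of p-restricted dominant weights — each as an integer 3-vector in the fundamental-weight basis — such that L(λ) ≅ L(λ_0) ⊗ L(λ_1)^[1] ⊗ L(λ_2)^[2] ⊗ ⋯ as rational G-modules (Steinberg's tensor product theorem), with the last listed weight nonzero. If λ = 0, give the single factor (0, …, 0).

Converting to the ω-basis (c_i = row i of M dotted with v = (2, -6, -1)):
  c_1 = -2*2 + -1*-6 + 2*-1 = 0
  c_2 = 1*2 + 0*-6 + 0*-1 = 2
  c_3 = 1*2 + 0*-6 + 1*-1 = 1
Expand coordinatewise in base 3:
  c_1 = 0
  c_2 = 2 = 2·3^0
  c_3 = 1 = 1·3^0
Factor λ_0 = (0, 2, 1)

((0, 2, 1),)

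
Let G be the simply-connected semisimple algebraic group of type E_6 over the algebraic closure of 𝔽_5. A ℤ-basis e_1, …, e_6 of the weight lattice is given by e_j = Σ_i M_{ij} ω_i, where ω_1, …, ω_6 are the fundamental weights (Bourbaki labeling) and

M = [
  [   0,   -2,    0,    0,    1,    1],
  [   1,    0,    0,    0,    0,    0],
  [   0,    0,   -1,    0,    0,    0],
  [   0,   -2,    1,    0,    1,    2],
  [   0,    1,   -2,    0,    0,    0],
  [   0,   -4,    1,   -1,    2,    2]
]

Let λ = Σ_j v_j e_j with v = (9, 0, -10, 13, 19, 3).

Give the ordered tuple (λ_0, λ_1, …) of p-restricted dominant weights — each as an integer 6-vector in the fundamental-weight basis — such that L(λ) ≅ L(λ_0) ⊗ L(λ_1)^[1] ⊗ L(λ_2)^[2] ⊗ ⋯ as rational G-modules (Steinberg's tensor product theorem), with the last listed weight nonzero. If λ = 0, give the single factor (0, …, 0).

Converting to the ω-basis (c_i = row i of M dotted with v = (9, 0, -10, 13, 19, 3)):
  c_1 = 0*9 + -2*0 + 0*-10 + 0*13 + 1*19 + 1*3 = 22
  c_2 = 1*9 + 0*0 + 0*-10 + 0*13 + 0*19 + 0*3 = 9
  c_3 = 0*9 + 0*0 + -1*-10 + 0*13 + 0*19 + 0*3 = 10
  c_4 = 0*9 + -2*0 + 1*-10 + 0*13 + 1*19 + 2*3 = 15
  c_5 = 0*9 + 1*0 + -2*-10 + 0*13 + 0*19 + 0*3 = 20
  c_6 = 0*9 + -4*0 + 1*-10 + -1*13 + 2*19 + 2*3 = 21
Writing each c_i in base p = 5:
  c_1 = 22 = 2·5^0 + 4·5^1
  c_2 = 9 = 4·5^0 + 1·5^1
  c_3 = 10 = 0·5^0 + 2·5^1
  c_4 = 15 = 0·5^0 + 3·5^1
  c_5 = 20 = 0·5^0 + 4·5^1
  c_6 = 21 = 1·5^0 + 4·5^1
λ_0 = (2, 4, 0, 0, 0, 1)
λ_1 = (4, 1, 2, 3, 4, 4)

((2, 4, 0, 0, 0, 1), (4, 1, 2, 3, 4, 4))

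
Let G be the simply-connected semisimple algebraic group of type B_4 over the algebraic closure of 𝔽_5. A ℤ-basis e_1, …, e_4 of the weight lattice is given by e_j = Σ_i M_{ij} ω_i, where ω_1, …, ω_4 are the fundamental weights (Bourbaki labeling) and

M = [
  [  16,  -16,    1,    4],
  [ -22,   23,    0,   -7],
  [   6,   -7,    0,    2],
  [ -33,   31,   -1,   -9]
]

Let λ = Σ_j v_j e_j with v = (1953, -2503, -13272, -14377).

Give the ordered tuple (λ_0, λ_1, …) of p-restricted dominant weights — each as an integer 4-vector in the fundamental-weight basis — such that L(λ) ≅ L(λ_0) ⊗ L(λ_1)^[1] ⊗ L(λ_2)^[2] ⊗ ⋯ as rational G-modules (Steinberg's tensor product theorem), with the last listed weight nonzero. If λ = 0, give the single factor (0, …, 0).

((1, 4, 0, 3), (3, 0, 2, 4), (0, 4, 4, 4), (4, 0, 3, 4))

Compute c_i = Σ_j M_{ij} v_j with v = (1953, -2503, -13272, -14377):
  c_1 = (16)·(1953) + (-16)·(-2503) + (1)·(-13272) + (4)·(-14377) = 516
  c_2 = (-22)·(1953) + (23)·(-2503) + (0)·(-13272) + (-7)·(-14377) = 104
  c_3 = (6)·(1953) + (-7)·(-2503) + (0)·(-13272) + (2)·(-14377) = 485
  c_4 = (-33)·(1953) + (31)·(-2503) + (-1)·(-13272) + (-9)·(-14377) = 623
p = 5; digits c_i = Σ_j d_{ij}·5^j, 0 ≤ d_{ij} < 5:
  c_1 = 516 = 1·5^0 + 3·5^1 + 0·5^2 + 4·5^3
  c_2 = 104 = 4·5^0 + 0·5^1 + 4·5^2
  c_3 = 485 = 0·5^0 + 2·5^1 + 4·5^2 + 3·5^3
  c_4 = 623 = 3·5^0 + 4·5^1 + 4·5^2 + 4·5^3
Factor λ_0 = (1, 4, 0, 3)
Factor λ_1 = (3, 0, 2, 4)
Factor λ_2 = (0, 4, 4, 4)
Factor λ_3 = (4, 0, 3, 4)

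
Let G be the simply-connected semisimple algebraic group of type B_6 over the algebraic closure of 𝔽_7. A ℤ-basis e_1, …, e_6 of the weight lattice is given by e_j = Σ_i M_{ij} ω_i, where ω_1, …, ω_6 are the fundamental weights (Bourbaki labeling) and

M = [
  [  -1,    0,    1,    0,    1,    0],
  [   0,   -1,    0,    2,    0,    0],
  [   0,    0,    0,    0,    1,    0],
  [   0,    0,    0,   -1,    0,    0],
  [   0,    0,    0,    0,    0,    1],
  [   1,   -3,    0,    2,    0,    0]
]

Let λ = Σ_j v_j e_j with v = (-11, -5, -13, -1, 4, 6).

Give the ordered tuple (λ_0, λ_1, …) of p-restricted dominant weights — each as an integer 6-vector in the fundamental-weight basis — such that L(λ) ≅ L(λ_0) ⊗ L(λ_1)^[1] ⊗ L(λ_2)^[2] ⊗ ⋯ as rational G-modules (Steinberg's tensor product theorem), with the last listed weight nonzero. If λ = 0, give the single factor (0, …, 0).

((2, 3, 4, 1, 6, 2),)

Change of basis e → ω: c = M·v where v = (-11, -5, -13, -1, 4, 6):
  c_1 = (-1)·(-11) + (0)·(-5) + (1)·(-13) + (0)·(-1) + 1·4 + 0·6 = 2
  c_2 = (0)·(-11) + (-1)·(-5) + (0)·(-13) + (2)·(-1) + 0·4 + 0·6 = 3
  c_3 = (0)·(-11) + (0)·(-5) + (0)·(-13) + (0)·(-1) + 1·4 + 0·6 = 4
  c_4 = (0)·(-11) + (0)·(-5) + (0)·(-13) + (-1)·(-1) + 0·4 + 0·6 = 1
  c_5 = (0)·(-11) + (0)·(-5) + (0)·(-13) + (0)·(-1) + 0·4 + 1·6 = 6
  c_6 = (1)·(-11) + (-3)·(-5) + (0)·(-13) + (2)·(-1) + 0·4 + 0·6 = 2
p = 7; digits c_i = Σ_j d_{ij}·7^j, 0 ≤ d_{ij} < 7:
  c_1 = 2 = 2·7^0
  c_2 = 3 = 3·7^0
  c_3 = 4 = 4·7^0
  c_4 = 1 = 1·7^0
  c_5 = 6 = 6·7^0
  c_6 = 2 = 2·7^0
Factor λ_0 = (2, 3, 4, 1, 6, 2)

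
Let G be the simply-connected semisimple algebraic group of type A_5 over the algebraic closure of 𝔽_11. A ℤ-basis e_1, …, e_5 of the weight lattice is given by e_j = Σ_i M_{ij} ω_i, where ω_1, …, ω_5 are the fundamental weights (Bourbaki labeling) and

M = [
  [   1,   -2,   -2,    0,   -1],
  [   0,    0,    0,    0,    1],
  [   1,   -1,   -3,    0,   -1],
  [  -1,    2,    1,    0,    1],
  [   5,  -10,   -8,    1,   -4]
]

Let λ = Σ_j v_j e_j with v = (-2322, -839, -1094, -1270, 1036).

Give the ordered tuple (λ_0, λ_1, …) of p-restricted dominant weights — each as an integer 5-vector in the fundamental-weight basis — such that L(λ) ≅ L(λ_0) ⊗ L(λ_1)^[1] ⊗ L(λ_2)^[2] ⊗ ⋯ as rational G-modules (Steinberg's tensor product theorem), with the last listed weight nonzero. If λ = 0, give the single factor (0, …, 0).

Compute c_i = Σ_j M_{ij} v_j with v = (-2322, -839, -1094, -1270, 1036):
  c_1 = (1)·(-2322) + (-2)·(-839) + (-2)·(-1094) + (0)·(-1270) + (-1)·(1036) = 508
  c_2 = (0)·(-2322) + (0)·(-839) + (0)·(-1094) + (0)·(-1270) + 1·1036 = 1036
  c_3 = (1)·(-2322) + (-1)·(-839) + (-3)·(-1094) + (0)·(-1270) + (-1)·(1036) = 763
  c_4 = (-1)·(-2322) + (2)·(-839) + (1)·(-1094) + (0)·(-1270) + 1·1036 = 586
  c_5 = (5)·(-2322) + (-10)·(-839) + (-8)·(-1094) + (1)·(-1270) + (-4)·(1036) = 118
Writing each c_i in base p = 11:
  c_1 = 508 = 2·11^0 + 2·11^1 + 4·11^2
  c_2 = 1036 = 2·11^0 + 6·11^1 + 8·11^2
  c_3 = 763 = 4·11^0 + 3·11^1 + 6·11^2
  c_4 = 586 = 3·11^0 + 9·11^1 + 4·11^2
  c_5 = 118 = 8·11^0 + 10·11^1
p-restricted factor λ_0 = (2, 2, 4, 3, 8)
p-restricted factor λ_1 = (2, 6, 3, 9, 10)
p-restricted factor λ_2 = (4, 8, 6, 4, 0)

((2, 2, 4, 3, 8), (2, 6, 3, 9, 10), (4, 8, 6, 4, 0))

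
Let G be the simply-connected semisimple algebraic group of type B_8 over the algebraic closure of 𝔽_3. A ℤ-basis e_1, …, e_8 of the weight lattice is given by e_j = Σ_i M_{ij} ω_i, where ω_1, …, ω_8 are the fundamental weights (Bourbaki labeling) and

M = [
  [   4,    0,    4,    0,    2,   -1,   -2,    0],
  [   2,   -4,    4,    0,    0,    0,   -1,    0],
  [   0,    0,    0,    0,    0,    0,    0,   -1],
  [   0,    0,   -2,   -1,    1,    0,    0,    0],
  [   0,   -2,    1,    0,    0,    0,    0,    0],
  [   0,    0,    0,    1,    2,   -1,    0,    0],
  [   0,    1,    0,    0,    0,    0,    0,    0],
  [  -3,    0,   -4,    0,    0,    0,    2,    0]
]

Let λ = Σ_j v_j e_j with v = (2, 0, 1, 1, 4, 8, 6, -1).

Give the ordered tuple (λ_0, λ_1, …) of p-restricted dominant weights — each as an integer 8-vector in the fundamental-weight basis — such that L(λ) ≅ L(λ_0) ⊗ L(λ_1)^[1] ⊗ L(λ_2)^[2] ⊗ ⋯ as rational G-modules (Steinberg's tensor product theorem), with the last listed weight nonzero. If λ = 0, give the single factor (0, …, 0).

Converting to the ω-basis (c_i = row i of M dotted with v = (2, 0, 1, 1, 4, 8, 6, -1)):
  c_1 = (4)·(2) + (0)·(0) + (4)·(1) + (0)·(1) + (2)·(4) + (-1)·(8) + (-2)·(6) + (0)·(-1) = 0
  c_2 = (2)·(2) + (-4)·(0) + (4)·(1) + (0)·(1) + (0)·(4) + (0)·(8) + (-1)·(6) + (0)·(-1) = 2
  c_3 = (0)·(2) + (0)·(0) + (0)·(1) + (0)·(1) + (0)·(4) + (0)·(8) + (0)·(6) + (-1)·(-1) = 1
  c_4 = (0)·(2) + (0)·(0) + (-2)·(1) + (-1)·(1) + (1)·(4) + (0)·(8) + (0)·(6) + (0)·(-1) = 1
  c_5 = (0)·(2) + (-2)·(0) + (1)·(1) + (0)·(1) + (0)·(4) + (0)·(8) + (0)·(6) + (0)·(-1) = 1
  c_6 = (0)·(2) + (0)·(0) + (0)·(1) + (1)·(1) + (2)·(4) + (-1)·(8) + (0)·(6) + (0)·(-1) = 1
  c_7 = (0)·(2) + (1)·(0) + (0)·(1) + (0)·(1) + (0)·(4) + (0)·(8) + (0)·(6) + (0)·(-1) = 0
  c_8 = (-3)·(2) + (0)·(0) + (-4)·(1) + (0)·(1) + (0)·(4) + (0)·(8) + (2)·(6) + (0)·(-1) = 2
Base-3 expansion of each c_i:
  c_1 = 0
  c_2 = 2 = 2·3^0
  c_3 = 1 = 1·3^0
  c_4 = 1 = 1·3^0
  c_5 = 1 = 1·3^0
  c_6 = 1 = 1·3^0
  c_7 = 0
  c_8 = 2 = 2·3^0
p-restricted factor λ_0 = (0, 2, 1, 1, 1, 1, 0, 2)

((0, 2, 1, 1, 1, 1, 0, 2),)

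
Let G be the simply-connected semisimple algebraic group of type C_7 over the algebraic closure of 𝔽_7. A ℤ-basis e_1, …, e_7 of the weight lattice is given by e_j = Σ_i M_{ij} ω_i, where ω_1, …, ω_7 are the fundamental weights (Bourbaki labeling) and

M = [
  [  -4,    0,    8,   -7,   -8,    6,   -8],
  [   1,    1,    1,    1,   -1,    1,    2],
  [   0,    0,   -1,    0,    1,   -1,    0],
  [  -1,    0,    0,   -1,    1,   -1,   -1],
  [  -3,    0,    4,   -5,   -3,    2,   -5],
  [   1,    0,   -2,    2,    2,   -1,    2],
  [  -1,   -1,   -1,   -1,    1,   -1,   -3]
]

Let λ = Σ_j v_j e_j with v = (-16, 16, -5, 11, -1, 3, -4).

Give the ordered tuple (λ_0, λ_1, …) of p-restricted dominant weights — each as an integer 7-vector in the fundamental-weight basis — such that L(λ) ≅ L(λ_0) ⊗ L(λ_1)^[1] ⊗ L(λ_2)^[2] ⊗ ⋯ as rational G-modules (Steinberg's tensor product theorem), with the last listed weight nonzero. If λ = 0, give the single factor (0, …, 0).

Converting to the ω-basis (c_i = row i of M dotted with v = (-16, 16, -5, 11, -1, 3, -4)):
  c_1 = (-4)·(-16) + (0)·(16) + (8)·(-5) + (-7)·(11) + (-8)·(-1) + (6)·(3) + (-8)·(-4) = 5
  c_2 = (1)·(-16) + (1)·(16) + (1)·(-5) + (1)·(11) + (-1)·(-1) + (1)·(3) + (2)·(-4) = 2
  c_3 = (0)·(-16) + (0)·(16) + (-1)·(-5) + (0)·(11) + (1)·(-1) + (-1)·(3) + (0)·(-4) = 1
  c_4 = (-1)·(-16) + (0)·(16) + (0)·(-5) + (-1)·(11) + (1)·(-1) + (-1)·(3) + (-1)·(-4) = 5
  c_5 = (-3)·(-16) + (0)·(16) + (4)·(-5) + (-5)·(11) + (-3)·(-1) + (2)·(3) + (-5)·(-4) = 2
  c_6 = (1)·(-16) + (0)·(16) + (-2)·(-5) + (2)·(11) + (2)·(-1) + (-1)·(3) + (2)·(-4) = 3
  c_7 = (-1)·(-16) + (-1)·(16) + (-1)·(-5) + (-1)·(11) + (1)·(-1) + (-1)·(3) + (-3)·(-4) = 2
p = 7; digits c_i = Σ_j d_{ij}·7^j, 0 ≤ d_{ij} < 7:
  c_1 = 5 = 5·7^0
  c_2 = 2 = 2·7^0
  c_3 = 1 = 1·7^0
  c_4 = 5 = 5·7^0
  c_5 = 2 = 2·7^0
  c_6 = 3 = 3·7^0
  c_7 = 2 = 2·7^0
Factor λ_0 = (5, 2, 1, 5, 2, 3, 2)

((5, 2, 1, 5, 2, 3, 2),)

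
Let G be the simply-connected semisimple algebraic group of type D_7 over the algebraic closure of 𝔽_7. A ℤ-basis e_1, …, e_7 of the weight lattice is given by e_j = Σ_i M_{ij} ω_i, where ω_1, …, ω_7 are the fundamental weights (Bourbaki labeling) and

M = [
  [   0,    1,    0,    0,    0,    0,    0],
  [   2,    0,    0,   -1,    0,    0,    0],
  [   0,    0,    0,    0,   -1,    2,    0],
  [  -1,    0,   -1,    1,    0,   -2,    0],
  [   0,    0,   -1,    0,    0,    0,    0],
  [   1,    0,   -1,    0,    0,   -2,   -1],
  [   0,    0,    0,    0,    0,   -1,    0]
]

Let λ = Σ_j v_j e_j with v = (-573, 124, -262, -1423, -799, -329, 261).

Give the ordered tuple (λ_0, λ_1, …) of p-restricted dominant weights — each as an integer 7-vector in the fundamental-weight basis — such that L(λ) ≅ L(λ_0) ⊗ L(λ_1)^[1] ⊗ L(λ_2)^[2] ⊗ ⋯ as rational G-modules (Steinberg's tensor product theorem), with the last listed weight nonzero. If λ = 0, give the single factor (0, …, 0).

ω-coordinates c = M·v, v = (-573, 124, -262, -1423, -799, -329, 261):
  c_1 = (0)·(-573) + 1·124 + (0)·(-262) + (0)·(-1423) + (0)·(-799) + (0)·(-329) + 0·261 = 124
  c_2 = (2)·(-573) + 0·124 + (0)·(-262) + (-1)·(-1423) + (0)·(-799) + (0)·(-329) + 0·261 = 277
  c_3 = (0)·(-573) + 0·124 + (0)·(-262) + (0)·(-1423) + (-1)·(-799) + (2)·(-329) + 0·261 = 141
  c_4 = (-1)·(-573) + 0·124 + (-1)·(-262) + (1)·(-1423) + (0)·(-799) + (-2)·(-329) + 0·261 = 70
  c_5 = (0)·(-573) + 0·124 + (-1)·(-262) + (0)·(-1423) + (0)·(-799) + (0)·(-329) + 0·261 = 262
  c_6 = (1)·(-573) + 0·124 + (-1)·(-262) + (0)·(-1423) + (0)·(-799) + (-2)·(-329) + (-1)·(261) = 86
  c_7 = (0)·(-573) + 0·124 + (0)·(-262) + (0)·(-1423) + (0)·(-799) + (-1)·(-329) + 0·261 = 329
Writing each c_i in base p = 7:
  c_1 = 124 = 5·7^0 + 3·7^1 + 2·7^2
  c_2 = 277 = 4·7^0 + 4·7^1 + 5·7^2
  c_3 = 141 = 1·7^0 + 6·7^1 + 2·7^2
  c_4 = 70 = 0·7^0 + 3·7^1 + 1·7^2
  c_5 = 262 = 3·7^0 + 2·7^1 + 5·7^2
  c_6 = 86 = 2·7^0 + 5·7^1 + 1·7^2
  c_7 = 329 = 0·7^0 + 5·7^1 + 6·7^2
Factor λ_0 = (5, 4, 1, 0, 3, 2, 0)
Factor λ_1 = (3, 4, 6, 3, 2, 5, 5)
Factor λ_2 = (2, 5, 2, 1, 5, 1, 6)

((5, 4, 1, 0, 3, 2, 0), (3, 4, 6, 3, 2, 5, 5), (2, 5, 2, 1, 5, 1, 6))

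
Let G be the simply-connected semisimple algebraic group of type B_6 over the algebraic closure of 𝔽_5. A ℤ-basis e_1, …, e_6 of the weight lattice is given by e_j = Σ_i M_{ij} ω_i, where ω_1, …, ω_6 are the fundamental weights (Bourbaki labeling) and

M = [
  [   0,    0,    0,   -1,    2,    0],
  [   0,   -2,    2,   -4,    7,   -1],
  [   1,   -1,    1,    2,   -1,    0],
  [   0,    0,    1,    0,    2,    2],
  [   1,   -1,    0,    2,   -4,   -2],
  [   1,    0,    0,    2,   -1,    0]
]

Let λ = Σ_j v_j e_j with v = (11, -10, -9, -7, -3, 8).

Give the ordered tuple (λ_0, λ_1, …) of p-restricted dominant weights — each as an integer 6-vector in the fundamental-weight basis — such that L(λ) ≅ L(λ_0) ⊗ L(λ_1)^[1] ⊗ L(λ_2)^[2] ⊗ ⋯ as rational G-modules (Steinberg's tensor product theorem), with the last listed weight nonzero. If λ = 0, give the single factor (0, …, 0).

((1, 1, 1, 1, 3, 0),)

Change of basis e → ω: c = M·v where v = (11, -10, -9, -7, -3, 8):
  c_1 = (0)·(11) + (0)·(-10) + (0)·(-9) + (-1)·(-7) + (2)·(-3) + (0)·(8) = 1
  c_2 = (0)·(11) + (-2)·(-10) + (2)·(-9) + (-4)·(-7) + (7)·(-3) + (-1)·(8) = 1
  c_3 = (1)·(11) + (-1)·(-10) + (1)·(-9) + (2)·(-7) + (-1)·(-3) + (0)·(8) = 1
  c_4 = (0)·(11) + (0)·(-10) + (1)·(-9) + (0)·(-7) + (2)·(-3) + (2)·(8) = 1
  c_5 = (1)·(11) + (-1)·(-10) + (0)·(-9) + (2)·(-7) + (-4)·(-3) + (-2)·(8) = 3
  c_6 = (1)·(11) + (0)·(-10) + (0)·(-9) + (2)·(-7) + (-1)·(-3) + (0)·(8) = 0
Writing each c_i in base p = 5:
  c_1 = 1 = 1·5^0
  c_2 = 1 = 1·5^0
  c_3 = 1 = 1·5^0
  c_4 = 1 = 1·5^0
  c_5 = 3 = 3·5^0
  c_6 = 0
p-restricted factor λ_0 = (1, 1, 1, 1, 3, 0)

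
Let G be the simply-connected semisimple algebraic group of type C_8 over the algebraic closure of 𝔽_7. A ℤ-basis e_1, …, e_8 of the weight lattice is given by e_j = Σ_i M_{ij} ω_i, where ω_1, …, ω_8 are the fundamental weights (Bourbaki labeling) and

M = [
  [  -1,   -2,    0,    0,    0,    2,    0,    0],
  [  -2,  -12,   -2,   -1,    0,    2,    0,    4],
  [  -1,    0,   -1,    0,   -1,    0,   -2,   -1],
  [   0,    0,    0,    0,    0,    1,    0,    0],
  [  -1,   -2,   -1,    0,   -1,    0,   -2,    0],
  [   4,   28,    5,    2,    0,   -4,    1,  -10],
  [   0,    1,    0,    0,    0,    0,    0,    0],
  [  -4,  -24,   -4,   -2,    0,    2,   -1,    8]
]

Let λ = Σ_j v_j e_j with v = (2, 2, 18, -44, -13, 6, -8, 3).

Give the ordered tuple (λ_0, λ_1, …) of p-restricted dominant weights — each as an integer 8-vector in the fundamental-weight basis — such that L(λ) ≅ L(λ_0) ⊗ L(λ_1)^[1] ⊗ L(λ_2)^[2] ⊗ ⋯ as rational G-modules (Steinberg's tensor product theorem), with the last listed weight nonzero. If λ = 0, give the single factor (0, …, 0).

Converting to the ω-basis (c_i = row i of M dotted with v = (2, 2, 18, -44, -13, 6, -8, 3)):
  c_1 = -1*2 + -2*2 + 0*18 + 0*-44 + 0*-13 + 2*6 + 0*-8 + 0*3 = 6
  c_2 = -2*2 + -12*2 + -2*18 + -1*-44 + 0*-13 + 2*6 + 0*-8 + 4*3 = 4
  c_3 = -1*2 + 0*2 + -1*18 + 0*-44 + -1*-13 + 0*6 + -2*-8 + -1*3 = 6
  c_4 = 0*2 + 0*2 + 0*18 + 0*-44 + 0*-13 + 1*6 + 0*-8 + 0*3 = 6
  c_5 = -1*2 + -2*2 + -1*18 + 0*-44 + -1*-13 + 0*6 + -2*-8 + 0*3 = 5
  c_6 = 4*2 + 28*2 + 5*18 + 2*-44 + 0*-13 + -4*6 + 1*-8 + -10*3 = 4
  c_7 = 0*2 + 1*2 + 0*18 + 0*-44 + 0*-13 + 0*6 + 0*-8 + 0*3 = 2
  c_8 = -4*2 + -24*2 + -4*18 + -2*-44 + 0*-13 + 2*6 + -1*-8 + 8*3 = 4
p = 7; digits c_i = Σ_j d_{ij}·7^j, 0 ≤ d_{ij} < 7:
  c_1 = 6 = 6·7^0
  c_2 = 4 = 4·7^0
  c_3 = 6 = 6·7^0
  c_4 = 6 = 6·7^0
  c_5 = 5 = 5·7^0
  c_6 = 4 = 4·7^0
  c_7 = 2 = 2·7^0
  c_8 = 4 = 4·7^0
p-restricted factor λ_0 = (6, 4, 6, 6, 5, 4, 2, 4)

((6, 4, 6, 6, 5, 4, 2, 4),)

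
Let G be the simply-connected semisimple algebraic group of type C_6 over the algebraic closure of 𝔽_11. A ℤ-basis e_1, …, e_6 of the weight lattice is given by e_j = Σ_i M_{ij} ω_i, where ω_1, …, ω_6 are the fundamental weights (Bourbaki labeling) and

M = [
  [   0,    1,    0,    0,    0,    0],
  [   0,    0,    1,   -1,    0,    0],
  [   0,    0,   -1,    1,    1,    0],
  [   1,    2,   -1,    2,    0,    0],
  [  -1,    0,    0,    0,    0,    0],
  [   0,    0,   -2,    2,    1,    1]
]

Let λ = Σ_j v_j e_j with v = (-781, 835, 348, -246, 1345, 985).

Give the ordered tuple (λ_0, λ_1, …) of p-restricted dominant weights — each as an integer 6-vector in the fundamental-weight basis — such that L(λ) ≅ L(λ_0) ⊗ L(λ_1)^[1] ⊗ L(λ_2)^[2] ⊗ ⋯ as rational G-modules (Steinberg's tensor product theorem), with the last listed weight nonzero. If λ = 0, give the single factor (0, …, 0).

ω-coordinates c = M·v, v = (-781, 835, 348, -246, 1345, 985):
  c_1 = (0)·(-781) + (1)·(835) + (0)·(348) + (0)·(-246) + (0)·(1345) + (0)·(985) = 835
  c_2 = (0)·(-781) + (0)·(835) + (1)·(348) + (-1)·(-246) + (0)·(1345) + (0)·(985) = 594
  c_3 = (0)·(-781) + (0)·(835) + (-1)·(348) + (1)·(-246) + (1)·(1345) + (0)·(985) = 751
  c_4 = (1)·(-781) + (2)·(835) + (-1)·(348) + (2)·(-246) + (0)·(1345) + (0)·(985) = 49
  c_5 = (-1)·(-781) + (0)·(835) + (0)·(348) + (0)·(-246) + (0)·(1345) + (0)·(985) = 781
  c_6 = (0)·(-781) + (0)·(835) + (-2)·(348) + (2)·(-246) + (1)·(1345) + (1)·(985) = 1142
Writing each c_i in base p = 11:
  c_1 = 835 = 10·11^0 + 9·11^1 + 6·11^2
  c_2 = 594 = 0·11^0 + 10·11^1 + 4·11^2
  c_3 = 751 = 3·11^0 + 2·11^1 + 6·11^2
  c_4 = 49 = 5·11^0 + 4·11^1
  c_5 = 781 = 0·11^0 + 5·11^1 + 6·11^2
  c_6 = 1142 = 9·11^0 + 4·11^1 + 9·11^2
Factor λ_0 = (10, 0, 3, 5, 0, 9)
Factor λ_1 = (9, 10, 2, 4, 5, 4)
Factor λ_2 = (6, 4, 6, 0, 6, 9)

((10, 0, 3, 5, 0, 9), (9, 10, 2, 4, 5, 4), (6, 4, 6, 0, 6, 9))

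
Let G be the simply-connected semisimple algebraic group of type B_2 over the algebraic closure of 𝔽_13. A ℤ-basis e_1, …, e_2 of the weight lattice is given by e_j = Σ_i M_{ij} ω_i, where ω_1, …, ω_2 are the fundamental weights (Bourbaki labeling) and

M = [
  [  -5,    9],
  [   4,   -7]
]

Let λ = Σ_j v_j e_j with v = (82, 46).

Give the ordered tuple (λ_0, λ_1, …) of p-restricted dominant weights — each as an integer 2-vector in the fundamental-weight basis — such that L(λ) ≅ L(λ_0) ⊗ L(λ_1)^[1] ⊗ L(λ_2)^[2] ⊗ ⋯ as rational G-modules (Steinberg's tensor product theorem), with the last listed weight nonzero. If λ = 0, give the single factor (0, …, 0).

Compute c_i = Σ_j M_{ij} v_j with v = (82, 46):
  c_1 = (-5)·(82) + 9·46 = 4
  c_2 = 4·82 + (-7)·(46) = 6
Base-13 expansion of each c_i:
  c_1 = 4 = 4·13^0
  c_2 = 6 = 6·13^0
λ_0 = (4, 6)

((4, 6),)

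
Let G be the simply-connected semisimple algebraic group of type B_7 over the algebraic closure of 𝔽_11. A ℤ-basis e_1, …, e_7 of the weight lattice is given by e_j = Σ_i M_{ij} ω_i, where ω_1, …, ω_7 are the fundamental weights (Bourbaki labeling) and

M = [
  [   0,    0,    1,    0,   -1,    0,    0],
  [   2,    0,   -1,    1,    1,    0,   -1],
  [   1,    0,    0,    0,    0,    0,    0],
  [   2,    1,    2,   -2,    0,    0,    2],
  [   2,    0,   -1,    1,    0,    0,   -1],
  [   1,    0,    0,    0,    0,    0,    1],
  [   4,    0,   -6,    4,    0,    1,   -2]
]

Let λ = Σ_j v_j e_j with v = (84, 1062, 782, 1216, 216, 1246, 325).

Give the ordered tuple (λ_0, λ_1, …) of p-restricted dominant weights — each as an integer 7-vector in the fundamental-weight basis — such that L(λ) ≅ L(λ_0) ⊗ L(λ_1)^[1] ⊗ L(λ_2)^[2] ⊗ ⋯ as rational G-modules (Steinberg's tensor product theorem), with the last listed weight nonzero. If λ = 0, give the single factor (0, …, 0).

((5, 9, 7, 0, 2, 2, 4), (7, 0, 7, 4, 3, 4, 1), (4, 4, 0, 8, 2, 3, 9))

ω-coordinates c = M·v, v = (84, 1062, 782, 1216, 216, 1246, 325):
  c_1 = 0·84 + 0·1062 + 1·782 + 0·1216 + (-1)·(216) + 0·1246 + 0·325 = 566
  c_2 = 2·84 + 0·1062 + (-1)·(782) + 1·1216 + 1·216 + 0·1246 + (-1)·(325) = 493
  c_3 = 1·84 + 0·1062 + 0·782 + 0·1216 + 0·216 + 0·1246 + 0·325 = 84
  c_4 = 2·84 + 1·1062 + 2·782 + (-2)·(1216) + 0·216 + 0·1246 + 2·325 = 1012
  c_5 = 2·84 + 0·1062 + (-1)·(782) + 1·1216 + 0·216 + 0·1246 + (-1)·(325) = 277
  c_6 = 1·84 + 0·1062 + 0·782 + 0·1216 + 0·216 + 0·1246 + 1·325 = 409
  c_7 = 4·84 + 0·1062 + (-6)·(782) + 4·1216 + 0·216 + 1·1246 + (-2)·(325) = 1104
Base-11 expansion of each c_i:
  c_1 = 566 = 5·11^0 + 7·11^1 + 4·11^2
  c_2 = 493 = 9·11^0 + 0·11^1 + 4·11^2
  c_3 = 84 = 7·11^0 + 7·11^1
  c_4 = 1012 = 0·11^0 + 4·11^1 + 8·11^2
  c_5 = 277 = 2·11^0 + 3·11^1 + 2·11^2
  c_6 = 409 = 2·11^0 + 4·11^1 + 3·11^2
  c_7 = 1104 = 4·11^0 + 1·11^1 + 9·11^2
p-restricted factor λ_0 = (5, 9, 7, 0, 2, 2, 4)
p-restricted factor λ_1 = (7, 0, 7, 4, 3, 4, 1)
p-restricted factor λ_2 = (4, 4, 0, 8, 2, 3, 9)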